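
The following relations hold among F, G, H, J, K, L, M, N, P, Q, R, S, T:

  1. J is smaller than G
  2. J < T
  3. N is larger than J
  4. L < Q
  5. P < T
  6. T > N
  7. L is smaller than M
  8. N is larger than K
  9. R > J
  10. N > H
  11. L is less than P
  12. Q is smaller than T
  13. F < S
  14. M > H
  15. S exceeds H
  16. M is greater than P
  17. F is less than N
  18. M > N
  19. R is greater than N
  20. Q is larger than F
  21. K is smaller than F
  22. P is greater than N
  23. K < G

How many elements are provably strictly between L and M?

1

Chaining upward from L reaches: Q, P, T.
Chaining downward from M reaches: K, J, H, F, N, P.
Strictly between L and M are those in both lists: P — 1 element.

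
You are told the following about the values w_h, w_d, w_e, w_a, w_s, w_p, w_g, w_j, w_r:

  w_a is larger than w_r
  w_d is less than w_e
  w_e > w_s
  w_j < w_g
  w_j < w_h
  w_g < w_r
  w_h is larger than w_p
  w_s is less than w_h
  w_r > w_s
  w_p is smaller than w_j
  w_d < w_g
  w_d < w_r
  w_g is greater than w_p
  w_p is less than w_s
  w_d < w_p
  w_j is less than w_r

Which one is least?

w_d

Chaining upward from w_d: directly above it, w_p, w_e, w_g, w_r; then w_j, w_s, w_a, w_h.
That covers every other element, and nothing is given below w_d, so w_d is the least.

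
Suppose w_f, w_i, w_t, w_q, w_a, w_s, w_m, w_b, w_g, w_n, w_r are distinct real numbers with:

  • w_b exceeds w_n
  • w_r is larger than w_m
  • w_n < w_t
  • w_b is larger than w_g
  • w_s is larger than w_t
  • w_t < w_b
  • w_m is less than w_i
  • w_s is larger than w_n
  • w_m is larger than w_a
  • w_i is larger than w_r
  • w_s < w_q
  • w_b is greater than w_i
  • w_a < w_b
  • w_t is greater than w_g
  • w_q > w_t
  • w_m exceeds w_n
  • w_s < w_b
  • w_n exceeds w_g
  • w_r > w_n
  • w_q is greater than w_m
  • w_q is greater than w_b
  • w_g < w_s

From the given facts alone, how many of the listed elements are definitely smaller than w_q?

The elements the relations force below w_q are w_g, w_n, w_a, w_t, w_s, w_m, w_r, w_i, w_b — no chain reaches any other.
That is 9.

9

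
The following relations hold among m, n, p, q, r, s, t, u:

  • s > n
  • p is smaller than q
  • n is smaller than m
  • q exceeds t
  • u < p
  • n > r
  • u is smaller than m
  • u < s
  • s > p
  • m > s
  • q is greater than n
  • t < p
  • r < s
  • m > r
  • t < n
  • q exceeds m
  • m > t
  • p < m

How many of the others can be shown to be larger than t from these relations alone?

Directly above t: p, n, m, q.
One step further: s (5 so far).
Nothing else is reachable above t; 5 in all.

5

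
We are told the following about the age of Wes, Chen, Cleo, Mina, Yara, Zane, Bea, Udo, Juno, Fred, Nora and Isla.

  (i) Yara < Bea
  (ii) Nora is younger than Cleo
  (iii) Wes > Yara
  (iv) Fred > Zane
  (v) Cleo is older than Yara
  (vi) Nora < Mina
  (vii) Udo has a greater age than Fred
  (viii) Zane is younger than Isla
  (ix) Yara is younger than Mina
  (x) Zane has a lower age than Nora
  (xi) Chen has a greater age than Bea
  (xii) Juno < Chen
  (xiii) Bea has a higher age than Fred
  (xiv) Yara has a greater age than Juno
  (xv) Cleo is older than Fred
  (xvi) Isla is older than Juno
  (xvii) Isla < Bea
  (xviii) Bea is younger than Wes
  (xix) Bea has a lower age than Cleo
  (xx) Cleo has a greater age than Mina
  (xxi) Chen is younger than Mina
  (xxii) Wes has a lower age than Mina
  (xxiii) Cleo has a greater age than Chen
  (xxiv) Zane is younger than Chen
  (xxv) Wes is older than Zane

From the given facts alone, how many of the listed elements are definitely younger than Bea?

Directly below Bea: Fred, Yara, Isla.
One step further: Juno, Zane (5 so far).
No other element is forced below Bea by the given relations, so the count is 5.

5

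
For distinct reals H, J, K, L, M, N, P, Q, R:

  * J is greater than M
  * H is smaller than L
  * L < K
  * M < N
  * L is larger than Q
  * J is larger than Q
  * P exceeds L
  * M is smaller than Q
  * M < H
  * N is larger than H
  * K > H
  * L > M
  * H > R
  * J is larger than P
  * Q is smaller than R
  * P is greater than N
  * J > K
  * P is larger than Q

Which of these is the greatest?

M is not greatest since M < Q; Q is not greatest since Q < R; R is not greatest since R < H; H is not greatest since H < L; L is not greatest since L < K; K is not greatest since K < J; N is not greatest since N < P; P is not greatest since P < J.
Only J has nothing above it, so J is the greatest.

J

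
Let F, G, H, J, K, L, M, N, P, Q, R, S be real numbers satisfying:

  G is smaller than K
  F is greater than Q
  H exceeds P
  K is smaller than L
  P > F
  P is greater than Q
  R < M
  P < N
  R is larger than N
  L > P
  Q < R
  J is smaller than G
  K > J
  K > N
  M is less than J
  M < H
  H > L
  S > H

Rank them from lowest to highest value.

Q < F < P < N < R < M < J < G < K < L < H < S

The consecutive links are each given: Q < F; F < P; P < N; N < R; R < M; M < J; J < G; G < K; K < L; L < H; H < S.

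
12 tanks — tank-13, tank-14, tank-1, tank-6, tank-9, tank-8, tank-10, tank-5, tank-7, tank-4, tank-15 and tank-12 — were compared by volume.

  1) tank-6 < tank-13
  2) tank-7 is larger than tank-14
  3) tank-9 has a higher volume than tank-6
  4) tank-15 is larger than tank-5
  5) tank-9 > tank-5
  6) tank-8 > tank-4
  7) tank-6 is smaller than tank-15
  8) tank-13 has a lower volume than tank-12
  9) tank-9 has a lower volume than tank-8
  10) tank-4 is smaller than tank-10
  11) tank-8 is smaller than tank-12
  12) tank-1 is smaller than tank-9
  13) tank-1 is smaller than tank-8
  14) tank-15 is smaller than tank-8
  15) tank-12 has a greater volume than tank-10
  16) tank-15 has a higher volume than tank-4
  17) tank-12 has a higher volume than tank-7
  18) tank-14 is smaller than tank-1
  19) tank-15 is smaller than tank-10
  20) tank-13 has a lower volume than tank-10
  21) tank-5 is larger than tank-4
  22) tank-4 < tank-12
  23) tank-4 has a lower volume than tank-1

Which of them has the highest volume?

Chaining downward from tank-12: directly below it, tank-4, tank-7, tank-13, tank-8, tank-10; then tank-6, tank-14, tank-1, tank-9, tank-15; then tank-5.
That covers every other element, and nothing is given above tank-12, so tank-12 is the highest volume.

tank-12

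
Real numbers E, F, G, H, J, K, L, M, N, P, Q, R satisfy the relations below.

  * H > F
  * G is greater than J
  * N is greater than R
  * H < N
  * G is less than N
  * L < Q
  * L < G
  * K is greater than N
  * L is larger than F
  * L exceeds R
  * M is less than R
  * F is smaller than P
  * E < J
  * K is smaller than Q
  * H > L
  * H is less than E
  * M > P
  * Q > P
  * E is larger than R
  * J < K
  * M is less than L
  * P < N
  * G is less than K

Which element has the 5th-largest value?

Chaining the given pairs: F < P < M < R < L < H < E < J < G < N < K < Q.
The 5th largest is J.

J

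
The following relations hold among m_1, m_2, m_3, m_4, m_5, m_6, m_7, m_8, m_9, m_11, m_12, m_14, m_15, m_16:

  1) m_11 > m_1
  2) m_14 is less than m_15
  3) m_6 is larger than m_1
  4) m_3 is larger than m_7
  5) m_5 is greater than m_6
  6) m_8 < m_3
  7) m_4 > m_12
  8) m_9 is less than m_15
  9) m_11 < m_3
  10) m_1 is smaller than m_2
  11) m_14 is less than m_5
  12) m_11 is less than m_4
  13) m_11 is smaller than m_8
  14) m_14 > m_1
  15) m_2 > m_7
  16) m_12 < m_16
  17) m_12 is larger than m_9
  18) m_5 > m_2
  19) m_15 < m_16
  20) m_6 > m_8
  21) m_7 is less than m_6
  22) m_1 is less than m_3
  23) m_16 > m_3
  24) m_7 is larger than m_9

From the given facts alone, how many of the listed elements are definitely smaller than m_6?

Directly below m_6: m_1, m_7, m_8.
One step further: m_9, m_11 (5 so far).
Nothing else is reachable below m_6; 5 in all.

5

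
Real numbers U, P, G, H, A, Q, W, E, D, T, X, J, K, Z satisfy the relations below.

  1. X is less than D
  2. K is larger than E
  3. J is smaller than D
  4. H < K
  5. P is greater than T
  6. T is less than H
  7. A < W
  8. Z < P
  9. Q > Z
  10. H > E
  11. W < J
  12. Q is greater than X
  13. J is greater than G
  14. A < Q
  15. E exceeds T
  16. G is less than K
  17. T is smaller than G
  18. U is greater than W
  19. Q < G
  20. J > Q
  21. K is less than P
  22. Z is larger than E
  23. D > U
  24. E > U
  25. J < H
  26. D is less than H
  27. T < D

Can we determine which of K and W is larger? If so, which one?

K

W < U and U < E give W < E.
Then E < Z extends the chain to Z.
With Z < Q: W < U < E < Z < Q.
With Q < G: W < U < E < Z < Q < G.
With G < J: W < U < E < Z < Q < G < J.
With J < D: W < U < E < Z < Q < G < J < D.
Then D < H extends the chain to H.
Then H < K extends the chain to K.
So K is larger.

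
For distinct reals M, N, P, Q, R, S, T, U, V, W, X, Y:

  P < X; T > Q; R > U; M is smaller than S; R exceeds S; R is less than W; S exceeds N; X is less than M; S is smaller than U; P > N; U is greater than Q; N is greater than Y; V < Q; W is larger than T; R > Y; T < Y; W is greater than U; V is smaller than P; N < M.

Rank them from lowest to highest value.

V < Q < T < Y < N < P < X < M < S < U < R < W

Nothing is placed below V, so it is least; from there V < Q; Q < T; T < Y; Y < N; N < P; P < X; X < M; M < S; S < U; U < R; R < W, each given directly.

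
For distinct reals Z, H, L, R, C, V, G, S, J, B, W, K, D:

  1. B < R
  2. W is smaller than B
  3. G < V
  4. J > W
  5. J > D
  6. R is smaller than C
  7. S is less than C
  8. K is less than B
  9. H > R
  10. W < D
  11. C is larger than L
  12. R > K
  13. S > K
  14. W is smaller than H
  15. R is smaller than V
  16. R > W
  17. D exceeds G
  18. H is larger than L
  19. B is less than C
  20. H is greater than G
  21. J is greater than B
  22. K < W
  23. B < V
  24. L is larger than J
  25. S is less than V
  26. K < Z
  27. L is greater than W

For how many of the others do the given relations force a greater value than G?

From G the given relations immediately reach D, H, V.
From those, J — 4 in total.
From those, L — 5 in total.
From those, C — 6 in total.
No other element is forced above G by the given relations, so the count is 6.

6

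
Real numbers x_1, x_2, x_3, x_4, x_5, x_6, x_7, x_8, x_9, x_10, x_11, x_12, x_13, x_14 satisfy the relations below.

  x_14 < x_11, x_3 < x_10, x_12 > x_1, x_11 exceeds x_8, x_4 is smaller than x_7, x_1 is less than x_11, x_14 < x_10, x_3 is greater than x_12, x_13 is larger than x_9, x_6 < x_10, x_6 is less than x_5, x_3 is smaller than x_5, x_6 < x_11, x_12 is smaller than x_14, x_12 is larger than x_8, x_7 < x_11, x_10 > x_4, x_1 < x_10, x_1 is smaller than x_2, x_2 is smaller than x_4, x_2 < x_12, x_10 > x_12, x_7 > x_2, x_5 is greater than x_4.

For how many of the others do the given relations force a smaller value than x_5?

The elements the relations force below x_5 are x_1, x_8, x_2, x_12, x_3, x_6, x_4 — no chain reaches any other.
That is 7.

7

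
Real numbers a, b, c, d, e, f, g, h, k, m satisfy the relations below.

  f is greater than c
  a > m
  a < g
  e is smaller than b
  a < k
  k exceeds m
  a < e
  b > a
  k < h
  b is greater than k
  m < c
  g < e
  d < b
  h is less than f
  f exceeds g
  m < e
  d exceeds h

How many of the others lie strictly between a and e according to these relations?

1

Chaining upward from a reaches: k, h, g, d, b, f.
Chaining downward from e reaches: m, g.
Strictly between a and e are those in both lists: g — 1 element.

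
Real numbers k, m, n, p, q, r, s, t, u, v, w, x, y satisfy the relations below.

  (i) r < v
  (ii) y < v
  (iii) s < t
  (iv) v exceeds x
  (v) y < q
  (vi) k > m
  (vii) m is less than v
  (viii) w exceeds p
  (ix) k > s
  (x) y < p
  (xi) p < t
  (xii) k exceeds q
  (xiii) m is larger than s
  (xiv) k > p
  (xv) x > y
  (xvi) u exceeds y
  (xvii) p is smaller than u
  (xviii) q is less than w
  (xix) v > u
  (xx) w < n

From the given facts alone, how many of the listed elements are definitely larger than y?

Directly above y: x, p, u, q, v.
One step further: t, w, k (8 so far).
One step further: n (9 so far).
Nothing else is reachable above y; 9 in all.

9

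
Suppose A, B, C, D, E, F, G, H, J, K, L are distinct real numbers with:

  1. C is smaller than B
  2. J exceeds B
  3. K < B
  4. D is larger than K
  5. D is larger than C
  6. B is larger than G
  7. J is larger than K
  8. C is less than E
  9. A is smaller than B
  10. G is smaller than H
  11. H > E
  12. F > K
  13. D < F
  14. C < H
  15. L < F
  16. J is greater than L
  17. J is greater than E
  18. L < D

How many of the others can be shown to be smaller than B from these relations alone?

The elements the relations force below B are C, A, K, G — no chain reaches any other.
That is 4.

4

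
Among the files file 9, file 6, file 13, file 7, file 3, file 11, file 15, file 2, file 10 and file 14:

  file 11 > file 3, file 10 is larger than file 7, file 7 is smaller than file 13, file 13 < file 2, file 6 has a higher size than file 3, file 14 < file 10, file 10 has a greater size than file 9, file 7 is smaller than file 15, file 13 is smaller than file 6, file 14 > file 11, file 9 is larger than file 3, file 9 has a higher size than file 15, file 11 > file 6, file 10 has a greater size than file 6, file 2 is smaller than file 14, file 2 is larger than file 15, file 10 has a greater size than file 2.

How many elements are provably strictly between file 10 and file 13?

4

The relations place file 13 below file 10. An element lies strictly between them when it is forced above file 13 and also forced below file 10.
Above file 13: {file 2, file 6, file 11, file 14}. Below file 10: {file 7, file 3, file 15, file 9, file 2, file 6, file 11, file 14}.
Intersection: {file 2, file 6, file 11, file 14} — 4.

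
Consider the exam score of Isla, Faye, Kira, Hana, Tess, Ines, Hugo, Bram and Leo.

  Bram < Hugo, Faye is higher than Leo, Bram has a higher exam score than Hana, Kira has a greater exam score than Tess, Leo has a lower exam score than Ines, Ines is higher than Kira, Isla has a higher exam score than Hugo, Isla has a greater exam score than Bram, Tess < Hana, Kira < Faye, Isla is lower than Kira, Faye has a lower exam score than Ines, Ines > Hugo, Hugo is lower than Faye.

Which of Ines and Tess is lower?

Tess

Link the given pairs in sequence: Tess < Hana; Hana < Bram; Bram < Hugo; Hugo < Isla; Isla < Kira; Kira < Faye; Faye < Ines.
Chaining these gives Tess < Hana < Bram < Hugo < Isla < Kira < Faye < Ines.
So Tess < Ines; Tess is the lower of the two.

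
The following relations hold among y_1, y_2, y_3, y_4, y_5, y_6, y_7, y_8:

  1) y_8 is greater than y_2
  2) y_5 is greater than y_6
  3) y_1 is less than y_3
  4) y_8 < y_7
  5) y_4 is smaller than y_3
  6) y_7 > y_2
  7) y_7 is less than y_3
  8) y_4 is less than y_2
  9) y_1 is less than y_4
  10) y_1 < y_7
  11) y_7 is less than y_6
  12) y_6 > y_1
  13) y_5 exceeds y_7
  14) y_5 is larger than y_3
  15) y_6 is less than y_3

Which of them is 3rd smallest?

Chaining the given pairs: y_1 < y_4 < y_2 < y_8 < y_7 < y_6 < y_3 < y_5.
Counting 3 from the smallest end gives y_2.

y_2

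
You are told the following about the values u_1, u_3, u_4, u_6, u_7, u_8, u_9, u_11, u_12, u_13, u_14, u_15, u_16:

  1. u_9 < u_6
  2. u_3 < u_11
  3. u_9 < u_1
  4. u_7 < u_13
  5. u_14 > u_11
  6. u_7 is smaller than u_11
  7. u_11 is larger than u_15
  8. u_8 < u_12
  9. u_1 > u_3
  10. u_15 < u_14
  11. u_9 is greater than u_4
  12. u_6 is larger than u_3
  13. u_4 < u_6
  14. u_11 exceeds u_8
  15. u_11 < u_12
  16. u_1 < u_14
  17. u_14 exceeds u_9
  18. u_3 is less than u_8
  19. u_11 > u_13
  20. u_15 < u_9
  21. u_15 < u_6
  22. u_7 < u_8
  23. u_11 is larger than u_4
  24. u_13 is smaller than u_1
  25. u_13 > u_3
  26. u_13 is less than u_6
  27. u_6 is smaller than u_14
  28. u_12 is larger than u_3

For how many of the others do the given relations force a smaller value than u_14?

From u_14 the given relations immediately reach u_15, u_9, u_1, u_11, u_6.
From those, u_3, u_7, u_4, u_13, u_8 — 10 in total.
No other element is forced below u_14 by the given relations, so the count is 10.

10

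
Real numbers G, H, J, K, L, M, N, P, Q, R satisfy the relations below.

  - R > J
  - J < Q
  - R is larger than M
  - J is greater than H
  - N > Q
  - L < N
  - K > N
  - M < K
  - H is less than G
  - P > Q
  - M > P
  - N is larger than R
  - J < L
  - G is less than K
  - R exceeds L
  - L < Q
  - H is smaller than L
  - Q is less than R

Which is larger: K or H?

K

H < J and J < L give H < L.
With L < Q: H < J < L < Q.
With Q < P: H < J < L < Q < P.
Then P < M extends the chain to M.
With M < R: H < J < L < Q < P < M < R.
Then R < N extends the chain to N.
Then N < K extends the chain to K.
So H < K; K is the larger of the two.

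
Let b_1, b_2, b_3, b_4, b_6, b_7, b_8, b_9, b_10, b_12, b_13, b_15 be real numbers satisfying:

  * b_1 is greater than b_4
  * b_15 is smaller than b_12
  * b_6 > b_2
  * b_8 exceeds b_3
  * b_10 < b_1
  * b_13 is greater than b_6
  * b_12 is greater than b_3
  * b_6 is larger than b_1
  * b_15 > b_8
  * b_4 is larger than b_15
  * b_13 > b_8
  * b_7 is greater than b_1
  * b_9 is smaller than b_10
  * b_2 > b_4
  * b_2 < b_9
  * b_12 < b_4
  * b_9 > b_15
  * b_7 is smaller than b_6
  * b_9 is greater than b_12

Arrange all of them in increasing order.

The consecutive links are each given: b_3 < b_8; b_8 < b_15; b_15 < b_12; b_12 < b_4; b_4 < b_2; b_2 < b_9; b_9 < b_10; b_10 < b_1; b_1 < b_7; b_7 < b_6; b_6 < b_13.

b_3 < b_8 < b_15 < b_12 < b_4 < b_2 < b_9 < b_10 < b_1 < b_7 < b_6 < b_13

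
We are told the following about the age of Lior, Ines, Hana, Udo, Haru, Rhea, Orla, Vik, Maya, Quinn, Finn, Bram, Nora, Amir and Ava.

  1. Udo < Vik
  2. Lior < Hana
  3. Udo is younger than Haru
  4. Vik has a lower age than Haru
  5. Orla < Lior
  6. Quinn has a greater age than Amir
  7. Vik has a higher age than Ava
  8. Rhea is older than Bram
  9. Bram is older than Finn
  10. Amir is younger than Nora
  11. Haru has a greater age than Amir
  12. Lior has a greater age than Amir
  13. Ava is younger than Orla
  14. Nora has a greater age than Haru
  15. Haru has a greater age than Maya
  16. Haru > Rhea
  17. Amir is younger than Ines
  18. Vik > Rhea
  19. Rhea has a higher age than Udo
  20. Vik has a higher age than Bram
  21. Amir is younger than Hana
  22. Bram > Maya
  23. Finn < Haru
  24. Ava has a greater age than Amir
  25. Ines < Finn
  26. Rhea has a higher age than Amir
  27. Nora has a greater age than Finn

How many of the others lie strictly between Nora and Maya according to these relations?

4

Chaining upward from Maya reaches: Bram, Rhea, Vik, Haru.
Chaining downward from Nora reaches: Amir, Ava, Ines, Udo, Finn, Bram, Rhea, Vik, Haru.
Strictly between Maya and Nora are those in both lists: Bram, Rhea, Vik, Haru — 4 elements.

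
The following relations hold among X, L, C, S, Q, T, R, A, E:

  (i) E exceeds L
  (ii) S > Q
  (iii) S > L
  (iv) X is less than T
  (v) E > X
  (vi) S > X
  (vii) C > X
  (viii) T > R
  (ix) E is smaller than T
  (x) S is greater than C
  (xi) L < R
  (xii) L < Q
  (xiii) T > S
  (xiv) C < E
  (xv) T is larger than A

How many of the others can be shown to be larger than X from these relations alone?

4

The elements the relations force above X are C, S, E, T — no chain reaches any other.
That is 4.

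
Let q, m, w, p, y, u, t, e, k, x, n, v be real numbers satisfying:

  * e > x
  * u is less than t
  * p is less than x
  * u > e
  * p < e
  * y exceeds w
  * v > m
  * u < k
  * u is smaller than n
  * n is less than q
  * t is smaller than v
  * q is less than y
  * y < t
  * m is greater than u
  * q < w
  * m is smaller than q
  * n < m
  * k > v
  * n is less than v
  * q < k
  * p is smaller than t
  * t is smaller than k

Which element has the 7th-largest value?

Piecing the relations together gives one ordering: p < x < e < u < n < m < q < w < y < t < v < k.
The 7th largest is m.

m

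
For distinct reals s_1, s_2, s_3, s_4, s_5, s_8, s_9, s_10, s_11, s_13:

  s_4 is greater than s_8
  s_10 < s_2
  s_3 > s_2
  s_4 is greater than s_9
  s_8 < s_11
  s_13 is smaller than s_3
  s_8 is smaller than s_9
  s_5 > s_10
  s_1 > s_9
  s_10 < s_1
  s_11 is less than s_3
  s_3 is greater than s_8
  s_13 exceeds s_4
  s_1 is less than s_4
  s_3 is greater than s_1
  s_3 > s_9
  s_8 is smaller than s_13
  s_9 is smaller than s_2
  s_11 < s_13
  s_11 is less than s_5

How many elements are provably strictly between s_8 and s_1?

The relations place s_8 below s_1. An element lies strictly between them when it is forced above s_8 and also forced below s_1.
Above s_8: {s_11, s_9, s_5, s_4, s_13, s_2, s_3}. Below s_1: {s_9, s_10}.
Intersection: {s_9} — 1.

1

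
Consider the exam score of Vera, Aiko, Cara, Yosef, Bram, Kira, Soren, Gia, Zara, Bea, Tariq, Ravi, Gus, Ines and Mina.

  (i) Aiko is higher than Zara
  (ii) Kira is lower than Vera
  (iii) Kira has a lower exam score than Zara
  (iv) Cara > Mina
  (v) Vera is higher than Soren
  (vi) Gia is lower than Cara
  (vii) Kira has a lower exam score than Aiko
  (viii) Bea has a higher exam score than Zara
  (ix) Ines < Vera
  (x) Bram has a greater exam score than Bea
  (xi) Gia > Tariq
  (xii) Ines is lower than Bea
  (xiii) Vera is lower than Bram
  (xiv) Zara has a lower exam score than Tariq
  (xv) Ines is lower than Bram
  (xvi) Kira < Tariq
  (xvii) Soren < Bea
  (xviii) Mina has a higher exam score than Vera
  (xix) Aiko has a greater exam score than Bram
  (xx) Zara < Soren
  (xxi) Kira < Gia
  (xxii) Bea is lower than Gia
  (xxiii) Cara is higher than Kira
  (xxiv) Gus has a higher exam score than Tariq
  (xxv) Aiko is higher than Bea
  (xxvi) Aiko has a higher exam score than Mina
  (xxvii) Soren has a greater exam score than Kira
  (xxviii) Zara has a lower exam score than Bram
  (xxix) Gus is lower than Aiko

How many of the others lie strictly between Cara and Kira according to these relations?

Chaining upward from Kira reaches: Zara, Tariq, Soren, Bea, Vera, Gia, Mina, Bram, Gus, Aiko.
Chaining downward from Cara reaches: Zara, Tariq, Soren, Ines, Bea, Vera, Gia, Mina.
Strictly between Kira and Cara are those in both lists: Zara, Tariq, Soren, Bea, Vera, Gia, Mina — 7 elements.

7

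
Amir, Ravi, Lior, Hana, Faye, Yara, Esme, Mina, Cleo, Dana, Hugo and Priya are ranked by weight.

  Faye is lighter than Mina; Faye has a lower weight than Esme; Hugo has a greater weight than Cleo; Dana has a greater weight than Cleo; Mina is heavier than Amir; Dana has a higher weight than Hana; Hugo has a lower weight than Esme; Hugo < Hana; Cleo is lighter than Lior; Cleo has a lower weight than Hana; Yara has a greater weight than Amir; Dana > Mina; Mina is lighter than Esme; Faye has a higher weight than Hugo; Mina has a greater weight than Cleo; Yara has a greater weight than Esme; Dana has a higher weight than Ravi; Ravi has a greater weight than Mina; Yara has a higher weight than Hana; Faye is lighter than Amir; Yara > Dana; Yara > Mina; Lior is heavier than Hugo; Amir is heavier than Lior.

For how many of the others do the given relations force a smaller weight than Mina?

5

From Mina the given relations immediately reach Cleo, Faye, Amir.
From those, Hugo, Lior — 5 in total.
Nothing else is reachable below Mina; 5 in all.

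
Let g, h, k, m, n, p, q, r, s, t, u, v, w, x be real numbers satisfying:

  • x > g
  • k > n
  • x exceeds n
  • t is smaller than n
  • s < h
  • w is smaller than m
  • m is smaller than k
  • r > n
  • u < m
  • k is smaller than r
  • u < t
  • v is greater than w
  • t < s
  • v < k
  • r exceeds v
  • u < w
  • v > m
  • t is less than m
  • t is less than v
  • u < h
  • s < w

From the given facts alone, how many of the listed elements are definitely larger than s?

6

The elements the relations force above s are w, m, v, h, k, r — no chain reaches any other.
That is 6.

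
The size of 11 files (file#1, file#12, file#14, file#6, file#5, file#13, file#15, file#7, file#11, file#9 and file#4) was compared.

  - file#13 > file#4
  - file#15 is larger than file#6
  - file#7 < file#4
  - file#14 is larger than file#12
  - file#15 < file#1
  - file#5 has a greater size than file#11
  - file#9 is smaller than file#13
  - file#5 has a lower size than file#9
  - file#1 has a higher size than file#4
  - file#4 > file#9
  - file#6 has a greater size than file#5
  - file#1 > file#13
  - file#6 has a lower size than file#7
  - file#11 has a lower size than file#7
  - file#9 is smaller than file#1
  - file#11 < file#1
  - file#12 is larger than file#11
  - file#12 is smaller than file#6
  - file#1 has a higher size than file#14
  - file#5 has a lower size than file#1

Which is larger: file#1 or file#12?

file#1

file#12 < file#6 and file#6 < file#7 give file#12 < file#7.
With file#7 < file#4: file#12 < file#6 < file#7 < file#4.
With file#4 < file#13: file#12 < file#6 < file#7 < file#4 < file#13.
Then file#13 < file#1 extends the chain to file#1.
So file#12 < file#1; file#1 is the larger of the two.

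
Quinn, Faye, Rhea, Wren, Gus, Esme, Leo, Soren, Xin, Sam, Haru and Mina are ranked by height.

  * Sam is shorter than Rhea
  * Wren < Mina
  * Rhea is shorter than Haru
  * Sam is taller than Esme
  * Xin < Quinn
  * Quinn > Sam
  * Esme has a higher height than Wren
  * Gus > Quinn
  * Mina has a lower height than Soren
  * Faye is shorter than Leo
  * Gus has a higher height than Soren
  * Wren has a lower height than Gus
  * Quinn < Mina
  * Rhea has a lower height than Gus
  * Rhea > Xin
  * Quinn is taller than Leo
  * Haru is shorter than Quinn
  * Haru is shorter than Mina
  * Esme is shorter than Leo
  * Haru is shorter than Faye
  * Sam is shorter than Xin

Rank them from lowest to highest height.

The consecutive links are each given: Wren < Esme; Esme < Sam; Sam < Xin; Xin < Rhea; Rhea < Haru; Haru < Faye; Faye < Leo; Leo < Quinn; Quinn < Mina; Mina < Soren; Soren < Gus.

Wren < Esme < Sam < Xin < Rhea < Haru < Faye < Leo < Quinn < Mina < Soren < Gus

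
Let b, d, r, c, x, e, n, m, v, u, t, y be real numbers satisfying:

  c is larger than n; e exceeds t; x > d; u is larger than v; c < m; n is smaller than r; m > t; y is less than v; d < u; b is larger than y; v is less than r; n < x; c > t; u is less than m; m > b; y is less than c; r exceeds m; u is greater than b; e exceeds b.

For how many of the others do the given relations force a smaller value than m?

The elements the relations force below m are y, d, n, b, v, t, u, c — no chain reaches any other.
That is 8.

8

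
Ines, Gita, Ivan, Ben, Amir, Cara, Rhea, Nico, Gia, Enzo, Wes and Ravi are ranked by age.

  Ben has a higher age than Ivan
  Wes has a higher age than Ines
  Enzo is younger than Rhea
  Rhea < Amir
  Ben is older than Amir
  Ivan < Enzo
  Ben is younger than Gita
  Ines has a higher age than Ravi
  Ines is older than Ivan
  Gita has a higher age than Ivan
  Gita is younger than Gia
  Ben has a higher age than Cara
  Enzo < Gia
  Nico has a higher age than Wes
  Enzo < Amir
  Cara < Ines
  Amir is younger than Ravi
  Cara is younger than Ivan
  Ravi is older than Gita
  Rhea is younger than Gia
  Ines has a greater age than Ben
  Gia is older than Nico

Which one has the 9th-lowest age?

Ines

The consecutive relations fix a unique order: Cara < Ivan < Enzo < Rhea < Amir < Ben < Gita < Ravi < Ines < Wes < Nico < Gia.
Counting 9 from the smallest end gives Ines.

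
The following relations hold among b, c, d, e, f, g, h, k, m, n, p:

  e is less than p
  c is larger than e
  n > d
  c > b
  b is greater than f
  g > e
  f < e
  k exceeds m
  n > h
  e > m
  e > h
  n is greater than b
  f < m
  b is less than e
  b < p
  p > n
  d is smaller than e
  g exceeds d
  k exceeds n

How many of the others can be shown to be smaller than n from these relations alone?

From n the given relations immediately reach h, d, b.
From those, f — 4 in total.
No other element is forced below n by the given relations, so the count is 4.

4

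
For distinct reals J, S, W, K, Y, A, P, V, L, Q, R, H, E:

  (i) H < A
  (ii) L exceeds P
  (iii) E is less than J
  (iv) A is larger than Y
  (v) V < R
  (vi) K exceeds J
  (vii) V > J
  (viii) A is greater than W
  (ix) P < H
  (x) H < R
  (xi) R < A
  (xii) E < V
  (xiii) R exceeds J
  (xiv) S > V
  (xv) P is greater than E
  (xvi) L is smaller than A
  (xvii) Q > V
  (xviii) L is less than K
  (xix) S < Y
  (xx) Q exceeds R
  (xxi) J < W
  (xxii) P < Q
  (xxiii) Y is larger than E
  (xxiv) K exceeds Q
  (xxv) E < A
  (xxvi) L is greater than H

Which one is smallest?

Chaining upward from E: directly above it, J, V, P, Y, A; then H, R, W, Q, L, K, S.
That covers every other element, and nothing is given below E, so E is the smallest.

E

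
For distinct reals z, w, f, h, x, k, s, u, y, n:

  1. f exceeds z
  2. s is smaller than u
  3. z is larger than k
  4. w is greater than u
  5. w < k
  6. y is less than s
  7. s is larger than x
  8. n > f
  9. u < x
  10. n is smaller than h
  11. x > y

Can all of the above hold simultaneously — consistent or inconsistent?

We have u < x stated directly, yet also x < s < u by chaining the others — so x < u. Contradiction.

inconsistent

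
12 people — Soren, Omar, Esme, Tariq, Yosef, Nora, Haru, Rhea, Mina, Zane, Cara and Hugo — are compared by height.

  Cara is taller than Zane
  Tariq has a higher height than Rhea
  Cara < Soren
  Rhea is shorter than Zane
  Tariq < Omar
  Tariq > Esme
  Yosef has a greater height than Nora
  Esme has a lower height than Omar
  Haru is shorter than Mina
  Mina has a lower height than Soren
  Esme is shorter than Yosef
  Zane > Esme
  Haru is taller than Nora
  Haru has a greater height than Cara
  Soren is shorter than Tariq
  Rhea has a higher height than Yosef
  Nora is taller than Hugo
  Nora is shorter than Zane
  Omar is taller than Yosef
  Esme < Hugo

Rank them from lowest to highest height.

Each adjacent pair is fixed by a given relation: Esme < Hugo; Hugo < Nora; Nora < Yosef; Yosef < Rhea; Rhea < Zane; Zane < Cara; Cara < Haru; Haru < Mina; Mina < Soren; Soren < Tariq; Tariq < Omar. Chaining them end to end gives the full order.

Esme < Hugo < Nora < Yosef < Rhea < Zane < Cara < Haru < Mina < Soren < Tariq < Omar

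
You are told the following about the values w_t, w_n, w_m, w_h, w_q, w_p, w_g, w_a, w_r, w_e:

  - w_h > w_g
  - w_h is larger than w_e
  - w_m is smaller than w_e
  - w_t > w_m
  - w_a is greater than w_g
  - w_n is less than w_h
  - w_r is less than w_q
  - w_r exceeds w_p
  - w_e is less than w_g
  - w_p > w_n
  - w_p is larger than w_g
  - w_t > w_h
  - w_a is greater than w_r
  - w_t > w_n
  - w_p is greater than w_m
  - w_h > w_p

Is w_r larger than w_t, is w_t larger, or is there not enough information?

Following every chain through w_r: above w_r we get w_q, w_a; below w_r we get w_m, w_e, w_g, w_n, w_p.
w_t is not reached, and no chain runs the other way from w_t to w_r.
So the given relations leave the order of w_r and w_t undetermined.

undetermined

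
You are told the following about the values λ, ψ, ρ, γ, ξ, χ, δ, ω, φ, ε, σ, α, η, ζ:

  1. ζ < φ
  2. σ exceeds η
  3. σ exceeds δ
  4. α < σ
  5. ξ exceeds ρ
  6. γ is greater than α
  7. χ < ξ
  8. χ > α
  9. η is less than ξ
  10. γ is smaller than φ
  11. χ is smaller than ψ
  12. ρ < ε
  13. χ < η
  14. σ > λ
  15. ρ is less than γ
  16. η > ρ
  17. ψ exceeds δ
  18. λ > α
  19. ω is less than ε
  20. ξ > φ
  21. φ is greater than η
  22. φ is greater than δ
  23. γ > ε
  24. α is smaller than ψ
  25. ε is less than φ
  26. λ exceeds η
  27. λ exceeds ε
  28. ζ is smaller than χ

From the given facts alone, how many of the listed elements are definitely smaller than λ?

7

The elements the relations force below λ are ρ, ζ, α, ω, χ, ε, η — no chain reaches any other.
That is 7.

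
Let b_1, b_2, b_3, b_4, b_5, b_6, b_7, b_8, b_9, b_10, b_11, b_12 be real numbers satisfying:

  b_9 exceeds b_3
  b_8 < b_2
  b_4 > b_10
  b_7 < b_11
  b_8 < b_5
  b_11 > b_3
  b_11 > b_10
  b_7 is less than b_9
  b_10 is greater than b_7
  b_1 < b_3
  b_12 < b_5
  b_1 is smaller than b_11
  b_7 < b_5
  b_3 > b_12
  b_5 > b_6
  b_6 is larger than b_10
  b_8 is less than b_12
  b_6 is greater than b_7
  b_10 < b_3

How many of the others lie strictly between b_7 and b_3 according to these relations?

Chaining upward from b_7 reaches: b_10, b_4, b_6, b_11, b_9, b_5.
Chaining downward from b_3 reaches: b_8, b_10, b_12, b_1.
Strictly between b_7 and b_3 are those in both lists: b_10 — 1 element.

1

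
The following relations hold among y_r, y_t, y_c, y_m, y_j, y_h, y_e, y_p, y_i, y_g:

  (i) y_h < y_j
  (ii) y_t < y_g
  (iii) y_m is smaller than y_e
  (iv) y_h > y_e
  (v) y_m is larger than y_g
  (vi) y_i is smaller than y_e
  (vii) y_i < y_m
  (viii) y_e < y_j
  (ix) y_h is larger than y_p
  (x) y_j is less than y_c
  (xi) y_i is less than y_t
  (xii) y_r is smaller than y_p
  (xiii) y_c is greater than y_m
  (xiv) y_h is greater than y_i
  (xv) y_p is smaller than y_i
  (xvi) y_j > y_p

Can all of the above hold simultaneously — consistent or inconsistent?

Every relation is compatible with y_r < y_p < y_i < y_t < y_g < y_m < y_e < y_h < y_j < y_c; the set is consistent.

consistent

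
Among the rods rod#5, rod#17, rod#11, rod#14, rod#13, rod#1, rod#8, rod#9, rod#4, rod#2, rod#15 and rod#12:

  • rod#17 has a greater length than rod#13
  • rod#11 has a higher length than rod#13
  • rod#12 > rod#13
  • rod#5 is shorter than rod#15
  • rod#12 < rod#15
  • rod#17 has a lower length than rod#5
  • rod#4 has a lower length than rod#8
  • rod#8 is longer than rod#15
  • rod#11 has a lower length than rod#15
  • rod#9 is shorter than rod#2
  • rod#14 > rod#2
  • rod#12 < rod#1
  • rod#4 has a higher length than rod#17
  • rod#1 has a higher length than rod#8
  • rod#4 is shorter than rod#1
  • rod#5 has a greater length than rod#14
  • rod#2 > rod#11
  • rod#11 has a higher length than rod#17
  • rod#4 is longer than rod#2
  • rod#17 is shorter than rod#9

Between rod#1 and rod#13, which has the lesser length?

rod#13 < rod#17 and rod#17 < rod#11 give rod#13 < rod#11.
Then rod#11 < rod#2 extends the chain to rod#2.
Then rod#2 < rod#14 extends the chain to rod#14.
With rod#14 < rod#5: rod#13 < rod#17 < rod#11 < rod#2 < rod#14 < rod#5.
Then rod#5 < rod#15 extends the chain to rod#15.
Then rod#15 < rod#8 extends the chain to rod#8.
With rod#8 < rod#1: rod#13 < rod#17 < rod#11 < rod#2 < rod#14 < rod#5 < rod#15 < rod#8 < rod#1.
So rod#13 < rod#1; rod#13 is the shorter of the two.

rod#13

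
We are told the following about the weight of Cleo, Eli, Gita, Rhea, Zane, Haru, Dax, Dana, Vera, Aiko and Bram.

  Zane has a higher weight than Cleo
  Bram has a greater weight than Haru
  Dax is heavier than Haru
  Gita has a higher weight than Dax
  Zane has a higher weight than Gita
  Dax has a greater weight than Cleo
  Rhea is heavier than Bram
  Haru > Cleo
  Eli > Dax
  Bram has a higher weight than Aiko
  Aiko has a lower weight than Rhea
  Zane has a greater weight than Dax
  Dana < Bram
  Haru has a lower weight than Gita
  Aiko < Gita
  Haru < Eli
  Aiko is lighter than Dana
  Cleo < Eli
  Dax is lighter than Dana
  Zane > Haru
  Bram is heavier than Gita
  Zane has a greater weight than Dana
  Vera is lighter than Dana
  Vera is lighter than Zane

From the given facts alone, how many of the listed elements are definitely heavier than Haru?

7

The elements the relations force above Haru are Dax, Eli, Dana, Gita, Bram, Rhea, Zane — no chain reaches any other.
That is 7.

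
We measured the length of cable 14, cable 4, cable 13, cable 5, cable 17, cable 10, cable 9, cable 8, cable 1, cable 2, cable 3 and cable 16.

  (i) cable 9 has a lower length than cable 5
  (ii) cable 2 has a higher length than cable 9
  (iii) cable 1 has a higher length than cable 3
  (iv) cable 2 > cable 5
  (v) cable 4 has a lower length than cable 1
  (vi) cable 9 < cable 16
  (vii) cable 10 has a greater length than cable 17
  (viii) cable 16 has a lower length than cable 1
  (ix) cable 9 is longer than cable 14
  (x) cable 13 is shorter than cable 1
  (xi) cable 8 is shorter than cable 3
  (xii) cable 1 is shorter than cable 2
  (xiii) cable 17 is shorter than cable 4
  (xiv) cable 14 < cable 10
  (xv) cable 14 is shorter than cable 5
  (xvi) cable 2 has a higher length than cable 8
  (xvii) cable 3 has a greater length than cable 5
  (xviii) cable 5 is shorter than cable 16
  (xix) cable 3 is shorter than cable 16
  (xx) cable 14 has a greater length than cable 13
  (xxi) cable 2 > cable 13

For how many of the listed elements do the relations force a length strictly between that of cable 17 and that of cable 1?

Chaining upward from cable 17 reaches: cable 4, cable 2, cable 10.
Chaining downward from cable 1 reaches: cable 13, cable 14, cable 8, cable 9, cable 4, cable 5, cable 3, cable 16.
Strictly between cable 17 and cable 1 are those in both lists: cable 4 — 1 element.

1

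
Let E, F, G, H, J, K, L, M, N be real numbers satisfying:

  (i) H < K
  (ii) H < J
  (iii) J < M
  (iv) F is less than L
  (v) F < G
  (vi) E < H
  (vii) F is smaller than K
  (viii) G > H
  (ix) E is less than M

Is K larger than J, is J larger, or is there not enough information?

Following every chain through J: above J we get M; below J we get E, H.
K is not reached, and no chain runs the other way from K to J.
So the given relations leave the order of J and K undetermined.

undetermined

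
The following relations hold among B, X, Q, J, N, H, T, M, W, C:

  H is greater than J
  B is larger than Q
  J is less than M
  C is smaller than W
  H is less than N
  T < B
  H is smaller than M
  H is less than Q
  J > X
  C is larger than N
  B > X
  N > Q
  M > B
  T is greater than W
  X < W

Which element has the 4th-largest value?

W

Chaining the given pairs: X < J < H < Q < N < C < W < T < B < M.
Counting 4 from the largest end gives W.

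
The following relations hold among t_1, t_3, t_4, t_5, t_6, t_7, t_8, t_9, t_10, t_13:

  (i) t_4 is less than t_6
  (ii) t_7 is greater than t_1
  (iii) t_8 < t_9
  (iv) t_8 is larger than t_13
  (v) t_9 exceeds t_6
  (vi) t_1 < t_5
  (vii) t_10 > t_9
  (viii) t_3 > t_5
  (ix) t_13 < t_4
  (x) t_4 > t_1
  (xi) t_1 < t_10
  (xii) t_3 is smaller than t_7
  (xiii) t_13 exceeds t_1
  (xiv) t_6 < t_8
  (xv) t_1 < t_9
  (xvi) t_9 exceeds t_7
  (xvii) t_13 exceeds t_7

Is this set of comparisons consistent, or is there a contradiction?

Every relation is compatible with t_1 < t_5 < t_3 < t_7 < t_13 < t_4 < t_6 < t_8 < t_9 < t_10; the set is consistent.

consistent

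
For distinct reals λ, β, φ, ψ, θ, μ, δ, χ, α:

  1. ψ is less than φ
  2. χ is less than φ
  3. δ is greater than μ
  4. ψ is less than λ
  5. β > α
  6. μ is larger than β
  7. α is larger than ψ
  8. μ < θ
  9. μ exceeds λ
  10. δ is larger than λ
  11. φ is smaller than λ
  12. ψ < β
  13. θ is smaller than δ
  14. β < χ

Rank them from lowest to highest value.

Each adjacent pair is fixed by a given relation: ψ < α; α < β; β < χ; χ < φ; φ < λ; λ < μ; μ < θ; θ < δ. Chaining them end to end gives the full order.

ψ < α < β < χ < φ < λ < μ < θ < δ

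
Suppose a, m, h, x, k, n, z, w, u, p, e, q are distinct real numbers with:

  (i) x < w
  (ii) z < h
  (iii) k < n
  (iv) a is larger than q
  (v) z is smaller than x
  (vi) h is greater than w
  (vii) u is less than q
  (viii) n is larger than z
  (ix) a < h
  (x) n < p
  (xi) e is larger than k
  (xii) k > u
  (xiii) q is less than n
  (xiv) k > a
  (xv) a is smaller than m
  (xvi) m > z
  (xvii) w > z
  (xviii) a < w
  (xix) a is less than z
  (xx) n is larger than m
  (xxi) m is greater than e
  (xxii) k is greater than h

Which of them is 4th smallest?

z

The consecutive relations fix a unique order: u < q < a < z < x < w < h < k < e < m < n < p.
Counting 4 from the smallest end gives z.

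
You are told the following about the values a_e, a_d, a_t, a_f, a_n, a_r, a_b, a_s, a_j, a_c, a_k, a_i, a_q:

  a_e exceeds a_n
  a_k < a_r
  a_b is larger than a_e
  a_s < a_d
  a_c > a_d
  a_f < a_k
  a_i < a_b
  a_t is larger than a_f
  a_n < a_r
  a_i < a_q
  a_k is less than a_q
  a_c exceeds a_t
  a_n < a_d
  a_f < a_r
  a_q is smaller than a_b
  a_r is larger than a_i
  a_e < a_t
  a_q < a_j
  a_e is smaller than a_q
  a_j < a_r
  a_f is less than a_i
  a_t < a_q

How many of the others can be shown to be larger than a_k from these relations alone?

From a_k the given relations immediately reach a_q, a_r.
From those, a_j, a_b — 4 in total.
No other element is forced above a_k by the given relations, so the count is 4.

4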